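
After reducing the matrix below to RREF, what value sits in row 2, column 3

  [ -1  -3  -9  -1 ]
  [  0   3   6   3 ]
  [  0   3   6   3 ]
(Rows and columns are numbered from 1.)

2

R1 ← -1·R1
  [ 1  3  9  1 ]
  [ 0  3  6  3 ]
  [ 0  3  6  3 ]
R2 ← 1/3·R2
  [ 1  3  9  1 ]
  [ 0  1  2  1 ]
  [ 0  3  6  3 ]
R3 ← R3 − 3·R2
  [ 1  3  9  1 ]
  [ 0  1  2  1 ]
  [ 0  0  0  0 ]
R1 ← R1 − 3·R2
  [ 1  0  3  -2 ]
  [ 0  1  2   1 ]
  [ 0  0  0   0 ]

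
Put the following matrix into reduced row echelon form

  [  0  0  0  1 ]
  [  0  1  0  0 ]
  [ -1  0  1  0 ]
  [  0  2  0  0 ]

ρ1 <-> ρ3
  [ -1  0  1  0 ]
  [  0  1  0  0 ]
  [  0  0  0  1 ]
  [  0  2  0  0 ]
ρ1 ← -1·ρ1
  [ 1  0  -1  0 ]
  [ 0  1   0  0 ]
  [ 0  0   0  1 ]
  [ 0  2   0  0 ]
ρ4 ← ρ4 − 2·ρ2
  [ 1  0  -1  0 ]
  [ 0  1   0  0 ]
  [ 0  0   0  1 ]
  [ 0  0   0  0 ]

[[1, 0, -1, 0], [0, 1, 0, 0], [0, 0, 0, 1], [0, 0, 0, 0]]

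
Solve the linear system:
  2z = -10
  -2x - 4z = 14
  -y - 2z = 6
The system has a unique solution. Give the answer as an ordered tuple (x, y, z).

Form the augmented matrix and row-reduce:
  [  0   0   2  |  -10 ]
  [ -2   0  -4  |   14 ]
  [  0  -1  -2  |    6 ]
r1 ↔ r2
  [ -2   0  -4  |   14 ]
  [  0   0   2  |  -10 ]
  [  0  -1  -2  |    6 ]
r1 ← -1/2·r1
  [ 1   0   2  |   -7 ]
  [ 0   0   2  |  -10 ]
  [ 0  -1  -2  |    6 ]
r2 ↔ r3
  [ 1   0   2  |   -7 ]
  [ 0  -1  -2  |    6 ]
  [ 0   0   2  |  -10 ]
r2 ← -1·r2
  [ 1  0  2  |   -7 ]
  [ 0  1  2  |   -6 ]
  [ 0  0  2  |  -10 ]
r3 ← 1/2·r3
  [ 1  0  2  |  -7 ]
  [ 0  1  2  |  -6 ]
  [ 0  0  1  |  -5 ]
r2 ← r2 − 2·r3
  [ 1  0  2  |  -7 ]
  [ 0  1  0  |   4 ]
  [ 0  0  1  |  -5 ]
r1 ← r1 − 2·r3
  [ 1  0  0  |   3 ]
  [ 0  1  0  |   4 ]
  [ 0  0  1  |  -5 ]
Reading off the last column: x = 3, y = 4, z = -5.

(3, 4, -5)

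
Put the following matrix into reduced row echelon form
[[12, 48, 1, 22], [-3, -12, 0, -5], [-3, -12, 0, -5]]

r1 := 1/12·r1
  [  1    4  1/12  11/6 ]
  [ -3  -12     0    -5 ]
  [ -3  -12     0    -5 ]
r2 := r2 + 3·r1
  [  1    4  1/12  11/6 ]
  [  0    0   1/4   1/2 ]
  [ -3  -12     0    -5 ]
r3 := r3 + 3·r1
  [ 1  4  1/12  11/6 ]
  [ 0  0   1/4   1/2 ]
  [ 0  0   1/4   1/2 ]
r2 := 4·r2
  [ 1  4  1/12  11/6 ]
  [ 0  0     1     2 ]
  [ 0  0   1/4   1/2 ]
r3 := r3 − 1/4·r2
  [ 1  4  1/12  11/6 ]
  [ 0  0     1     2 ]
  [ 0  0     0     0 ]
r1 := r1 − 1/12·r2
  [ 1  4  0  5/3 ]
  [ 0  0  1    2 ]
  [ 0  0  0    0 ]

[[1, 4, 0, 5/3], [0, 0, 1, 2], [0, 0, 0, 0]]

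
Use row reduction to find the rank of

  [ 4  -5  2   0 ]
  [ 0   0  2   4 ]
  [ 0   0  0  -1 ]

rank = 3

Multiply ρ1 by 1/4.
  [ 1  -5/4  1/2   0 ]
  [ 0     0    2   4 ]
  [ 0     0    0  -1 ]
Multiply ρ2 by 1/2.
  [ 1  -5/4  1/2   0 ]
  [ 0     0    1   2 ]
  [ 0     0    0  -1 ]
Multiply ρ3 by -1.
  [ 1  -5/4  1/2  0 ]
  [ 0     0    1  2 ]
  [ 0     0    0  1 ]
Subtract 2 times ρ3 from ρ2.
  [ 1  -5/4  1/2  0 ]
  [ 0     0    1  0 ]
  [ 0     0    0  1 ]
Subtract 1/2 times ρ2 from ρ1.
  [ 1  -5/4  0  0 ]
  [ 0     0  1  0 ]
  [ 0     0  0  1 ]
The reduced form has 3 nonzero rows.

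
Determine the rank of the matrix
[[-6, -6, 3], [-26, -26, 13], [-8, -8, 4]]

rank = 1

Multiply R1 by -1/6.
  [   1    1  -1/2 ]
  [ -26  -26    13 ]
  [  -8   -8     4 ]
Add 26 times R1 to R2.
  [  1   1  -1/2 ]
  [  0   0     0 ]
  [ -8  -8     4 ]
Add 8 times R1 to R3.
  [ 1  1  -1/2 ]
  [ 0  0     0 ]
  [ 0  0     0 ]
The reduced form has 1 nonzero row.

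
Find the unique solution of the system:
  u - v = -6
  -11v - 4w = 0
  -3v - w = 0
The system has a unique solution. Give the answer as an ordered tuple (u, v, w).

(-6, 0, 0)

Form the augmented matrix and row-reduce:
  [ 1   -1   0  |  -6 ]
  [ 0  -11  -4  |   0 ]
  [ 0   -3  -1  |   0 ]
r2 → -1/11·r2
  [ 1  -1     0  |  -6 ]
  [ 0   1  4/11  |   0 ]
  [ 0  -3    -1  |   0 ]
r3 → r3 + 3·r2
  [ 1  -1     0  |  -6 ]
  [ 0   1  4/11  |   0 ]
  [ 0   0  1/11  |   0 ]
r3 → 11·r3
  [ 1  -1     0  |  -6 ]
  [ 0   1  4/11  |   0 ]
  [ 0   0     1  |   0 ]
r2 → r2 − 4/11·r3
  [ 1  -1  0  |  -6 ]
  [ 0   1  0  |   0 ]
  [ 0   0  1  |   0 ]
r1 → r1 + r2
  [ 1  0  0  |  -6 ]
  [ 0  1  0  |   0 ]
  [ 0  0  1  |   0 ]
Reading off the last column: u = -6, v = 0, w = 0.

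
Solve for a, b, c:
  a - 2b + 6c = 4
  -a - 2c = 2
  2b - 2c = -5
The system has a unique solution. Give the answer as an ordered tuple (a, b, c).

(-3, -2, 1/2)

Form the augmented matrix and row-reduce:
  [  1  -2   6  |   4 ]
  [ -1   0  -2  |   2 ]
  [  0   2  -2  |  -5 ]
ρ2 ← ρ2 + ρ1
  [ 1  -2   6  |   4 ]
  [ 0  -2   4  |   6 ]
  [ 0   2  -2  |  -5 ]
ρ2 ← -1/2·ρ2
  [ 1  -2   6  |   4 ]
  [ 0   1  -2  |  -3 ]
  [ 0   2  -2  |  -5 ]
ρ3 ← ρ3 − 2·ρ2
  [ 1  -2   6  |   4 ]
  [ 0   1  -2  |  -3 ]
  [ 0   0   2  |   1 ]
ρ3 ← 1/2·ρ3
  [ 1  -2   6  |    4 ]
  [ 0   1  -2  |   -3 ]
  [ 0   0   1  |  1/2 ]
ρ2 ← ρ2 + 2·ρ3
  [ 1  -2  6  |    4 ]
  [ 0   1  0  |   -2 ]
  [ 0   0  1  |  1/2 ]
ρ1 ← ρ1 − 6·ρ3
  [ 1  -2  0  |    1 ]
  [ 0   1  0  |   -2 ]
  [ 0   0  1  |  1/2 ]
ρ1 ← ρ1 + 2·ρ2
  [ 1  0  0  |   -3 ]
  [ 0  1  0  |   -2 ]
  [ 0  0  1  |  1/2 ]
Reading off the last column: a = -3, b = -2, c = 1/2.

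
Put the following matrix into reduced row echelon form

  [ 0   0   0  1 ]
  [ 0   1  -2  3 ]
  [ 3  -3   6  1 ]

[[1, 0, 0, 0], [0, 1, -2, 0], [0, 0, 0, 1]]

ρ1 <=> ρ3
  [ 3  -3   6  1 ]
  [ 0   1  -2  3 ]
  [ 0   0   0  1 ]
ρ1 → 1/3·ρ1
  [ 1  -1   2  1/3 ]
  [ 0   1  -2    3 ]
  [ 0   0   0    1 ]
ρ2 → ρ2 − 3·ρ3
  [ 1  -1   2  1/3 ]
  [ 0   1  -2    0 ]
  [ 0   0   0    1 ]
ρ1 → ρ1 − 1/3·ρ3
  [ 1  -1   2  0 ]
  [ 0   1  -2  0 ]
  [ 0   0   0  1 ]
ρ1 → ρ1 + ρ2
  [ 1  0   0  0 ]
  [ 0  1  -2  0 ]
  [ 0  0   0  1 ]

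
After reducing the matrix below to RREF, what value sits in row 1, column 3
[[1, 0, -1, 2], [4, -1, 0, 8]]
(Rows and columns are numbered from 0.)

0

ρ2 := ρ2 − 4·ρ1
  [ 1   0  -1  2 ]
  [ 0  -1   4  0 ]
ρ2 := -1·ρ2
  [ 1  0  -1  2 ]
  [ 0  1  -4  0 ]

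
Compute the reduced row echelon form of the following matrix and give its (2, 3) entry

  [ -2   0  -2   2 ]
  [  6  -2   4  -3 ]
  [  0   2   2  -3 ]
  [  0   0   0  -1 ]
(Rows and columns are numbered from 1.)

1

r1 → -1/2·r1
  [ 1   0  1  -1 ]
  [ 6  -2  4  -3 ]
  [ 0   2  2  -3 ]
  [ 0   0  0  -1 ]
r2 → r2 − 6·r1
  [ 1   0   1  -1 ]
  [ 0  -2  -2   3 ]
  [ 0   2   2  -3 ]
  [ 0   0   0  -1 ]
r2 → -1/2·r2
  [ 1  0  1    -1 ]
  [ 0  1  1  -3/2 ]
  [ 0  2  2    -3 ]
  [ 0  0  0    -1 ]
r3 → r3 − 2·r2
  [ 1  0  1    -1 ]
  [ 0  1  1  -3/2 ]
  [ 0  0  0     0 ]
  [ 0  0  0    -1 ]
r3 <-> r4
  [ 1  0  1    -1 ]
  [ 0  1  1  -3/2 ]
  [ 0  0  0    -1 ]
  [ 0  0  0     0 ]
r3 → -1·r3
  [ 1  0  1    -1 ]
  [ 0  1  1  -3/2 ]
  [ 0  0  0     1 ]
  [ 0  0  0     0 ]
r2 → r2 + 3/2·r3
  [ 1  0  1  -1 ]
  [ 0  1  1   0 ]
  [ 0  0  0   1 ]
  [ 0  0  0   0 ]
r1 → r1 + r3
  [ 1  0  1  0 ]
  [ 0  1  1  0 ]
  [ 0  0  0  1 ]
  [ 0  0  0  0 ]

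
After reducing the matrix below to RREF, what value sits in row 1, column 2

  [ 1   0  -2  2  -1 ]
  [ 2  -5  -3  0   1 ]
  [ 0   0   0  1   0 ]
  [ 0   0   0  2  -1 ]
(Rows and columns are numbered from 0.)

-1/5

R2 ← R2 − 2·R1
R2 ← -1/5·R2
R4 ← R4 − 2·R3
R4 ← -1·R4
R2 ← R2 + 3/5·R4
R1 ← R1 + R4
R2 ← R2 − 4/5·R3
R1 ← R1 − 2·R3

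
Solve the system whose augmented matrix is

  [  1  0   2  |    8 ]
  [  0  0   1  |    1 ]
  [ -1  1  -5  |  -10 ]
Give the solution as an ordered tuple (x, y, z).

R3 := R3 + R1
  [ 1  0   2  |   8 ]
  [ 0  0   1  |   1 ]
  [ 0  1  -3  |  -2 ]
R2 <=> R3
  [ 1  0   2  |   8 ]
  [ 0  1  -3  |  -2 ]
  [ 0  0   1  |   1 ]
R2 := R2 + 3·R3
  [ 1  0  2  |  8 ]
  [ 0  1  0  |  1 ]
  [ 0  0  1  |  1 ]
R1 := R1 − 2·R3
  [ 1  0  0  |  6 ]
  [ 0  1  0  |  1 ]
  [ 0  0  1  |  1 ]
Reading off the last column: x = 6, y = 1, z = 1.

(6, 1, 1)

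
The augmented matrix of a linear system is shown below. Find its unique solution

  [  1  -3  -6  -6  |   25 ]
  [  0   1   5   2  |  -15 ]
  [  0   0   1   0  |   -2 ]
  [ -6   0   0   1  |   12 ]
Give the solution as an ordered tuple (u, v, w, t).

(-2, -5, -2, 0)

Add 6 times R1 to R4.
  [ 1   -3   -6   -6  |   25 ]
  [ 0    1    5    2  |  -15 ]
  [ 0    0    1    0  |   -2 ]
  [ 0  -18  -36  -35  |  162 ]
Add 18 times R2 to R4.
  [ 1  -3  -6  -6  |    25 ]
  [ 0   1   5   2  |   -15 ]
  [ 0   0   1   0  |    -2 ]
  [ 0   0  54   1  |  -108 ]
Subtract 54 times R3 from R4.
  [ 1  -3  -6  -6  |   25 ]
  [ 0   1   5   2  |  -15 ]
  [ 0   0   1   0  |   -2 ]
  [ 0   0   0   1  |    0 ]
Subtract 2 times R4 from R2.
  [ 1  -3  -6  -6  |   25 ]
  [ 0   1   5   0  |  -15 ]
  [ 0   0   1   0  |   -2 ]
  [ 0   0   0   1  |    0 ]
Add 6 times R4 to R1.
  [ 1  -3  -6  0  |   25 ]
  [ 0   1   5  0  |  -15 ]
  [ 0   0   1  0  |   -2 ]
  [ 0   0   0  1  |    0 ]
Subtract 5 times R3 from R2.
  [ 1  -3  -6  0  |  25 ]
  [ 0   1   0  0  |  -5 ]
  [ 0   0   1  0  |  -2 ]
  [ 0   0   0  1  |   0 ]
Add 6 times R3 to R1.
  [ 1  -3  0  0  |  13 ]
  [ 0   1  0  0  |  -5 ]
  [ 0   0  1  0  |  -2 ]
  [ 0   0  0  1  |   0 ]
Add 3 times R2 to R1.
  [ 1  0  0  0  |  -2 ]
  [ 0  1  0  0  |  -5 ]
  [ 0  0  1  0  |  -2 ]
  [ 0  0  0  1  |   0 ]
Reading off the last column: u = -2, v = -5, w = -2, t = 0.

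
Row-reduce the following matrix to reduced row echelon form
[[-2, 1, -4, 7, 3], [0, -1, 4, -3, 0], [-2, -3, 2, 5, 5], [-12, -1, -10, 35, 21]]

ρ1 → -1/2·ρ1
  [   1  -1/2    2  -7/2  -3/2 ]
  [   0    -1    4    -3     0 ]
  [  -2    -3    2     5     5 ]
  [ -12    -1  -10    35    21 ]
ρ3 → ρ3 + 2·ρ1
  [   1  -1/2    2  -7/2  -3/2 ]
  [   0    -1    4    -3     0 ]
  [   0    -4    6    -2     2 ]
  [ -12    -1  -10    35    21 ]
ρ4 → ρ4 + 12·ρ1
  [ 1  -1/2   2  -7/2  -3/2 ]
  [ 0    -1   4    -3     0 ]
  [ 0    -4   6    -2     2 ]
  [ 0    -7  14    -7     3 ]
ρ2 → -1·ρ2
  [ 1  -1/2   2  -7/2  -3/2 ]
  [ 0     1  -4     3     0 ]
  [ 0    -4   6    -2     2 ]
  [ 0    -7  14    -7     3 ]
ρ3 → ρ3 + 4·ρ2
  [ 1  -1/2    2  -7/2  -3/2 ]
  [ 0     1   -4     3     0 ]
  [ 0     0  -10    10     2 ]
  [ 0    -7   14    -7     3 ]
ρ4 → ρ4 + 7·ρ2
  [ 1  -1/2    2  -7/2  -3/2 ]
  [ 0     1   -4     3     0 ]
  [ 0     0  -10    10     2 ]
  [ 0     0  -14    14     3 ]
ρ3 → -1/10·ρ3
  [ 1  -1/2    2  -7/2  -3/2 ]
  [ 0     1   -4     3     0 ]
  [ 0     0    1    -1  -1/5 ]
  [ 0     0  -14    14     3 ]
ρ4 → ρ4 + 14·ρ3
  [ 1  -1/2   2  -7/2  -3/2 ]
  [ 0     1  -4     3     0 ]
  [ 0     0   1    -1  -1/5 ]
  [ 0     0   0     0   1/5 ]
ρ4 → 5·ρ4
  [ 1  -1/2   2  -7/2  -3/2 ]
  [ 0     1  -4     3     0 ]
  [ 0     0   1    -1  -1/5 ]
  [ 0     0   0     0     1 ]
ρ3 → ρ3 + 1/5·ρ4
  [ 1  -1/2   2  -7/2  -3/2 ]
  [ 0     1  -4     3     0 ]
  [ 0     0   1    -1     0 ]
  [ 0     0   0     0     1 ]
ρ1 → ρ1 + 3/2·ρ4
  [ 1  -1/2   2  -7/2  0 ]
  [ 0     1  -4     3  0 ]
  [ 0     0   1    -1  0 ]
  [ 0     0   0     0  1 ]
ρ2 → ρ2 + 4·ρ3
  [ 1  -1/2  2  -7/2  0 ]
  [ 0     1  0    -1  0 ]
  [ 0     0  1    -1  0 ]
  [ 0     0  0     0  1 ]
ρ1 → ρ1 − 2·ρ3
  [ 1  -1/2  0  -3/2  0 ]
  [ 0     1  0    -1  0 ]
  [ 0     0  1    -1  0 ]
  [ 0     0  0     0  1 ]
ρ1 → ρ1 + 1/2·ρ2
  [ 1  0  0  -2  0 ]
  [ 0  1  0  -1  0 ]
  [ 0  0  1  -1  0 ]
  [ 0  0  0   0  1 ]

[[1, 0, 0, -2, 0], [0, 1, 0, -1, 0], [0, 0, 1, -1, 0], [0, 0, 0, 0, 1]]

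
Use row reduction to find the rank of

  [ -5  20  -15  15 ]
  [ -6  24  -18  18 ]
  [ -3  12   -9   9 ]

rank = 1

Multiply R1 by -1/5.
Add 6 times R1 to R2.
Add 3 times R1 to R3.
The reduced form has 1 nonzero row.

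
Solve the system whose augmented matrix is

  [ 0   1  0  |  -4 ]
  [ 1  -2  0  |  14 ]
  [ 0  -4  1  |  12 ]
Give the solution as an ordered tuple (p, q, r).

(6, -4, -4)

Swap r1 and r2.
Add 4 times r2 to r3.
Add 2 times r2 to r1.
Reading off the last column: p = 6, q = -4, r = -4.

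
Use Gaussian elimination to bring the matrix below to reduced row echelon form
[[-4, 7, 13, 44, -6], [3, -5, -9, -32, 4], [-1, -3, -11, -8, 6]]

Multiply ρ1 by -1/4.
Subtract 3 times ρ1 from ρ2.
Add ρ1 to ρ3.
Multiply ρ2 by 4.
Add 19/4 times ρ2 to ρ3.
Multiply ρ3 by -1/2.
Add 2 times ρ3 to ρ2.
Subtract 3/2 times ρ3 from ρ1.
Add 7/4 times ρ2 to ρ1.

[[1, 0, 2, -4, 0], [0, 1, 3, 4, 0], [0, 0, 0, 0, 1]]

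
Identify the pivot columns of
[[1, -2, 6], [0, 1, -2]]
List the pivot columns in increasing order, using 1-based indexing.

R1 := R1 + 2·R2
  [ 1  0   2 ]
  [ 0  1  -2 ]
Pivot columns are the columns containing a leading 1.

1, 2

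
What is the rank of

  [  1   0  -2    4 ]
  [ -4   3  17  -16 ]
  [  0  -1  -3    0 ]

rank = 2

Add 4 times ρ1 to ρ2.
  [ 1   0  -2  4 ]
  [ 0   3   9  0 ]
  [ 0  -1  -3  0 ]
Multiply ρ2 by 1/3.
  [ 1   0  -2  4 ]
  [ 0   1   3  0 ]
  [ 0  -1  -3  0 ]
Add ρ2 to ρ3.
  [ 1  0  -2  4 ]
  [ 0  1   3  0 ]
  [ 0  0   0  0 ]
The reduced form has 2 nonzero rows.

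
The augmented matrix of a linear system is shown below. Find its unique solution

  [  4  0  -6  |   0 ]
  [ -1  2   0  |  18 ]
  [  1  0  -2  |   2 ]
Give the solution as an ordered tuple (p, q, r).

(-6, 6, -4)

R1 := 1/4·R1
  [  1  0  -3/2  |   0 ]
  [ -1  2     0  |  18 ]
  [  1  0    -2  |   2 ]
R2 := R2 + R1
  [ 1  0  -3/2  |   0 ]
  [ 0  2  -3/2  |  18 ]
  [ 1  0    -2  |   2 ]
R3 := R3 − R1
  [ 1  0  -3/2  |   0 ]
  [ 0  2  -3/2  |  18 ]
  [ 0  0  -1/2  |   2 ]
R2 := 1/2·R2
  [ 1  0  -3/2  |  0 ]
  [ 0  1  -3/4  |  9 ]
  [ 0  0  -1/2  |  2 ]
R3 := -2·R3
  [ 1  0  -3/2  |   0 ]
  [ 0  1  -3/4  |   9 ]
  [ 0  0     1  |  -4 ]
R2 := R2 + 3/4·R3
  [ 1  0  -3/2  |   0 ]
  [ 0  1     0  |   6 ]
  [ 0  0     1  |  -4 ]
R1 := R1 + 3/2·R3
  [ 1  0  0  |  -6 ]
  [ 0  1  0  |   6 ]
  [ 0  0  1  |  -4 ]
Reading off the last column: p = -6, q = 6, r = -4.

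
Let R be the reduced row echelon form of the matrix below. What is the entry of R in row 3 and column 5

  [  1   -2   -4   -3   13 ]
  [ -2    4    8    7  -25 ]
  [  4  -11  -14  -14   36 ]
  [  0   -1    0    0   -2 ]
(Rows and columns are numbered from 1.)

R2 := R2 + 2·R1
  [ 1   -2   -4   -3  13 ]
  [ 0    0    0    1   1 ]
  [ 4  -11  -14  -14  36 ]
  [ 0   -1    0    0  -2 ]
R3 := R3 − 4·R1
  [ 1  -2  -4  -3   13 ]
  [ 0   0   0   1    1 ]
  [ 0  -3   2  -2  -16 ]
  [ 0  -1   0   0   -2 ]
R2 <-> R3
  [ 1  -2  -4  -3   13 ]
  [ 0  -3   2  -2  -16 ]
  [ 0   0   0   1    1 ]
  [ 0  -1   0   0   -2 ]
R2 := -1/3·R2
  [ 1  -2    -4   -3    13 ]
  [ 0   1  -2/3  2/3  16/3 ]
  [ 0   0     0    1     1 ]
  [ 0  -1     0    0    -2 ]
R4 := R4 + R2
  [ 1  -2    -4   -3    13 ]
  [ 0   1  -2/3  2/3  16/3 ]
  [ 0   0     0    1     1 ]
  [ 0   0  -2/3  2/3  10/3 ]
R3 <-> R4
  [ 1  -2    -4   -3    13 ]
  [ 0   1  -2/3  2/3  16/3 ]
  [ 0   0  -2/3  2/3  10/3 ]
  [ 0   0     0    1     1 ]
R3 := -3/2·R3
  [ 1  -2    -4   -3    13 ]
  [ 0   1  -2/3  2/3  16/3 ]
  [ 0   0     1   -1    -5 ]
  [ 0   0     0    1     1 ]
R3 := R3 + R4
  [ 1  -2    -4   -3    13 ]
  [ 0   1  -2/3  2/3  16/3 ]
  [ 0   0     1    0    -4 ]
  [ 0   0     0    1     1 ]
R2 := R2 − 2/3·R4
  [ 1  -2    -4  -3    13 ]
  [ 0   1  -2/3   0  14/3 ]
  [ 0   0     1   0    -4 ]
  [ 0   0     0   1     1 ]
R1 := R1 + 3·R4
  [ 1  -2    -4  0    16 ]
  [ 0   1  -2/3  0  14/3 ]
  [ 0   0     1  0    -4 ]
  [ 0   0     0  1     1 ]
R2 := R2 + 2/3·R3
  [ 1  -2  -4  0  16 ]
  [ 0   1   0  0   2 ]
  [ 0   0   1  0  -4 ]
  [ 0   0   0  1   1 ]
R1 := R1 + 4·R3
  [ 1  -2  0  0   0 ]
  [ 0   1  0  0   2 ]
  [ 0   0  1  0  -4 ]
  [ 0   0  0  1   1 ]
R1 := R1 + 2·R2
  [ 1  0  0  0   4 ]
  [ 0  1  0  0   2 ]
  [ 0  0  1  0  -4 ]
  [ 0  0  0  1   1 ]

-4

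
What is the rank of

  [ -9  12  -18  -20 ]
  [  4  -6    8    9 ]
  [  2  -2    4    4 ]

R1 -> -1/9·R1
  [ 1  -4/3  2  20/9 ]
  [ 4    -6  8     9 ]
  [ 2    -2  4     4 ]
R2 -> R2 − 4·R1
  [ 1  -4/3  2  20/9 ]
  [ 0  -2/3  0   1/9 ]
  [ 2    -2  4     4 ]
R3 -> R3 − 2·R1
  [ 1  -4/3  2  20/9 ]
  [ 0  -2/3  0   1/9 ]
  [ 0   2/3  0  -4/9 ]
R2 -> -3/2·R2
  [ 1  -4/3  2  20/9 ]
  [ 0     1  0  -1/6 ]
  [ 0   2/3  0  -4/9 ]
R3 -> R3 − 2/3·R2
  [ 1  -4/3  2  20/9 ]
  [ 0     1  0  -1/6 ]
  [ 0     0  0  -1/3 ]
R3 -> -3·R3
  [ 1  -4/3  2  20/9 ]
  [ 0     1  0  -1/6 ]
  [ 0     0  0     1 ]
R2 -> R2 + 1/6·R3
  [ 1  -4/3  2  20/9 ]
  [ 0     1  0     0 ]
  [ 0     0  0     1 ]
R1 -> R1 − 20/9·R3
  [ 1  -4/3  2  0 ]
  [ 0     1  0  0 ]
  [ 0     0  0  1 ]
R1 -> R1 + 4/3·R2
  [ 1  0  2  0 ]
  [ 0  1  0  0 ]
  [ 0  0  0  1 ]
The reduced form has 3 nonzero rows.

rank = 3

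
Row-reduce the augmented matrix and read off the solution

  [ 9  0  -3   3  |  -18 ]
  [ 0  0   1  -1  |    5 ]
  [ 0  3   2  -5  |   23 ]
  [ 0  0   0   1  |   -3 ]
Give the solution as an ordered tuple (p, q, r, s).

R1 -> 1/9·R1
R2 ↔ R3
R2 -> 1/3·R2
R3 -> R3 + R4
R2 -> R2 + 5/3·R4
R1 -> R1 − 1/3·R4
R2 -> R2 − 2/3·R3
R1 -> R1 + 1/3·R3
Reading off the last column: p = -1/3, q = 4/3, r = 2, s = -3.

(-1/3, 4/3, 2, -3)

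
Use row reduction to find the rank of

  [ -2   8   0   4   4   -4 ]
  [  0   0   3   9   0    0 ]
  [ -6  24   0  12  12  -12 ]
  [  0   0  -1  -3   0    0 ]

rank = 2

R1 → -1/2·R1
  [  1  -4   0  -2  -2    2 ]
  [  0   0   3   9   0    0 ]
  [ -6  24   0  12  12  -12 ]
  [  0   0  -1  -3   0    0 ]
R3 → R3 + 6·R1
  [ 1  -4   0  -2  -2  2 ]
  [ 0   0   3   9   0  0 ]
  [ 0   0   0   0   0  0 ]
  [ 0   0  -1  -3   0  0 ]
R2 → 1/3·R2
  [ 1  -4   0  -2  -2  2 ]
  [ 0   0   1   3   0  0 ]
  [ 0   0   0   0   0  0 ]
  [ 0   0  -1  -3   0  0 ]
R4 → R4 + R2
  [ 1  -4  0  -2  -2  2 ]
  [ 0   0  1   3   0  0 ]
  [ 0   0  0   0   0  0 ]
  [ 0   0  0   0   0  0 ]
The reduced form has 2 nonzero rows.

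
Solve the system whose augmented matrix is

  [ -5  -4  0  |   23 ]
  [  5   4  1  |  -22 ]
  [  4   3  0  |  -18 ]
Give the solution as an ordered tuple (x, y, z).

ρ1 -> -1/5·ρ1
  [ 1  4/5  0  |  -23/5 ]
  [ 5    4  1  |    -22 ]
  [ 4    3  0  |    -18 ]
ρ2 -> ρ2 − 5·ρ1
  [ 1  4/5  0  |  -23/5 ]
  [ 0    0  1  |      1 ]
  [ 4    3  0  |    -18 ]
ρ3 -> ρ3 − 4·ρ1
  [ 1   4/5  0  |  -23/5 ]
  [ 0     0  1  |      1 ]
  [ 0  -1/5  0  |    2/5 ]
ρ2 ↔ ρ3
  [ 1   4/5  0  |  -23/5 ]
  [ 0  -1/5  0  |    2/5 ]
  [ 0     0  1  |      1 ]
ρ2 -> -5·ρ2
  [ 1  4/5  0  |  -23/5 ]
  [ 0    1  0  |     -2 ]
  [ 0    0  1  |      1 ]
ρ1 -> ρ1 − 4/5·ρ2
  [ 1  0  0  |  -3 ]
  [ 0  1  0  |  -2 ]
  [ 0  0  1  |   1 ]
Reading off the last column: x = -3, y = -2, z = 1.

(-3, -2, 1)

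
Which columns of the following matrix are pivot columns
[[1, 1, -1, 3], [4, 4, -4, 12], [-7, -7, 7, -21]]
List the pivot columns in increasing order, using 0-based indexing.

0

Subtract 4 times R1 from R2.
  [  1   1  -1    3 ]
  [  0   0   0    0 ]
  [ -7  -7   7  -21 ]
Add 7 times R1 to R3.
  [ 1  1  -1  3 ]
  [ 0  0   0  0 ]
  [ 0  0   0  0 ]
Pivot columns are the columns containing a leading 1.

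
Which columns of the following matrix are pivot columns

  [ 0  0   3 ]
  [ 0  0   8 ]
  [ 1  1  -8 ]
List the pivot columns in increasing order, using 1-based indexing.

ρ1 <=> ρ3
  [ 1  1  -8 ]
  [ 0  0   8 ]
  [ 0  0   3 ]
ρ2 → 1/8·ρ2
  [ 1  1  -8 ]
  [ 0  0   1 ]
  [ 0  0   3 ]
ρ3 → ρ3 − 3·ρ2
  [ 1  1  -8 ]
  [ 0  0   1 ]
  [ 0  0   0 ]
ρ1 → ρ1 + 8·ρ2
  [ 1  1  0 ]
  [ 0  0  1 ]
  [ 0  0  0 ]
Pivot columns are the columns containing a leading 1.

1, 3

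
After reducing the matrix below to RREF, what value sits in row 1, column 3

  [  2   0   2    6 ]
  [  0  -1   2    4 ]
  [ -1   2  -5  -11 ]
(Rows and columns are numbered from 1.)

Multiply R1 by 1/2.
  [  1   0   1    3 ]
  [  0  -1   2    4 ]
  [ -1   2  -5  -11 ]
Add R1 to R3.
  [ 1   0   1   3 ]
  [ 0  -1   2   4 ]
  [ 0   2  -4  -8 ]
Multiply R2 by -1.
  [ 1  0   1   3 ]
  [ 0  1  -2  -4 ]
  [ 0  2  -4  -8 ]
Subtract 2 times R2 from R3.
  [ 1  0   1   3 ]
  [ 0  1  -2  -4 ]
  [ 0  0   0   0 ]

1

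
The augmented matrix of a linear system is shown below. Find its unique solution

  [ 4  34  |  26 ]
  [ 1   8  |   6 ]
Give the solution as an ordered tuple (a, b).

r1 -> 1/4·r1
  [ 1  17/2  |  13/2 ]
  [ 1     8  |     6 ]
r2 -> r2 − r1
  [ 1  17/2  |  13/2 ]
  [ 0  -1/2  |  -1/2 ]
r2 -> -2·r2
  [ 1  17/2  |  13/2 ]
  [ 0     1  |     1 ]
r1 -> r1 − 17/2·r2
  [ 1  0  |  -2 ]
  [ 0  1  |   1 ]
Reading off the last column: a = -2, b = 1.

(-2, 1)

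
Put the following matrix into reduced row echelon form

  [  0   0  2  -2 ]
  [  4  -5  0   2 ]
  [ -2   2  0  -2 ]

[[1, 0, 0, 3], [0, 1, 0, 2], [0, 0, 1, -1]]

Swap r1 and r2.
  [  4  -5  0   2 ]
  [  0   0  2  -2 ]
  [ -2   2  0  -2 ]
Multiply r1 by 1/4.
  [  1  -5/4  0  1/2 ]
  [  0     0  2   -2 ]
  [ -2     2  0   -2 ]
Add 2 times r1 to r3.
  [ 1  -5/4  0  1/2 ]
  [ 0     0  2   -2 ]
  [ 0  -1/2  0   -1 ]
Swap r2 and r3.
  [ 1  -5/4  0  1/2 ]
  [ 0  -1/2  0   -1 ]
  [ 0     0  2   -2 ]
Multiply r2 by -2.
  [ 1  -5/4  0  1/2 ]
  [ 0     1  0    2 ]
  [ 0     0  2   -2 ]
Multiply r3 by 1/2.
  [ 1  -5/4  0  1/2 ]
  [ 0     1  0    2 ]
  [ 0     0  1   -1 ]
Add 5/4 times r2 to r1.
  [ 1  0  0   3 ]
  [ 0  1  0   2 ]
  [ 0  0  1  -1 ]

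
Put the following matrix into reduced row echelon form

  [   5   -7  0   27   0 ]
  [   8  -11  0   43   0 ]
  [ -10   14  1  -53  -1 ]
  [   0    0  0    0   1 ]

[[1, 0, 0, 4, 0], [0, 1, 0, -1, 0], [0, 0, 1, 1, 0], [0, 0, 0, 0, 1]]

Multiply ρ1 by 1/5.
Subtract 8 times ρ1 from ρ2.
Add 10 times ρ1 to ρ3.
Multiply ρ2 by 5.
Add ρ4 to ρ3.
Add 7/5 times ρ2 to ρ1.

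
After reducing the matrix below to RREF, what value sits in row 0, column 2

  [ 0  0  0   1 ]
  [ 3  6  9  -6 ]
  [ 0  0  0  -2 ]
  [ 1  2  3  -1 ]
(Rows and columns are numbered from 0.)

3

R1 <=> R2
  [ 3  6  9  -6 ]
  [ 0  0  0   1 ]
  [ 0  0  0  -2 ]
  [ 1  2  3  -1 ]
R1 := 1/3·R1
  [ 1  2  3  -2 ]
  [ 0  0  0   1 ]
  [ 0  0  0  -2 ]
  [ 1  2  3  -1 ]
R4 := R4 − R1
  [ 1  2  3  -2 ]
  [ 0  0  0   1 ]
  [ 0  0  0  -2 ]
  [ 0  0  0   1 ]
R3 := R3 + 2·R2
  [ 1  2  3  -2 ]
  [ 0  0  0   1 ]
  [ 0  0  0   0 ]
  [ 0  0  0   1 ]
R4 := R4 − R2
  [ 1  2  3  -2 ]
  [ 0  0  0   1 ]
  [ 0  0  0   0 ]
  [ 0  0  0   0 ]
R1 := R1 + 2·R2
  [ 1  2  3  0 ]
  [ 0  0  0  1 ]
  [ 0  0  0  0 ]
  [ 0  0  0  0 ]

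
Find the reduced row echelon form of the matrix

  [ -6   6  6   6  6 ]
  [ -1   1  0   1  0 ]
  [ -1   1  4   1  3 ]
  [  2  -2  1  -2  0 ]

r1 → -1/6·r1
  [  1  -1  -1  -1  -1 ]
  [ -1   1   0   1   0 ]
  [ -1   1   4   1   3 ]
  [  2  -2   1  -2   0 ]
r2 → r2 + r1
  [  1  -1  -1  -1  -1 ]
  [  0   0  -1   0  -1 ]
  [ -1   1   4   1   3 ]
  [  2  -2   1  -2   0 ]
r3 → r3 + r1
  [ 1  -1  -1  -1  -1 ]
  [ 0   0  -1   0  -1 ]
  [ 0   0   3   0   2 ]
  [ 2  -2   1  -2   0 ]
r4 → r4 − 2·r1
  [ 1  -1  -1  -1  -1 ]
  [ 0   0  -1   0  -1 ]
  [ 0   0   3   0   2 ]
  [ 0   0   3   0   2 ]
r2 → -1·r2
  [ 1  -1  -1  -1  -1 ]
  [ 0   0   1   0   1 ]
  [ 0   0   3   0   2 ]
  [ 0   0   3   0   2 ]
r3 → r3 − 3·r2
  [ 1  -1  -1  -1  -1 ]
  [ 0   0   1   0   1 ]
  [ 0   0   0   0  -1 ]
  [ 0   0   3   0   2 ]
r4 → r4 − 3·r2
  [ 1  -1  -1  -1  -1 ]
  [ 0   0   1   0   1 ]
  [ 0   0   0   0  -1 ]
  [ 0   0   0   0  -1 ]
r3 → -1·r3
  [ 1  -1  -1  -1  -1 ]
  [ 0   0   1   0   1 ]
  [ 0   0   0   0   1 ]
  [ 0   0   0   0  -1 ]
r4 → r4 + r3
  [ 1  -1  -1  -1  -1 ]
  [ 0   0   1   0   1 ]
  [ 0   0   0   0   1 ]
  [ 0   0   0   0   0 ]
r2 → r2 − r3
  [ 1  -1  -1  -1  -1 ]
  [ 0   0   1   0   0 ]
  [ 0   0   0   0   1 ]
  [ 0   0   0   0   0 ]
r1 → r1 + r3
  [ 1  -1  -1  -1  0 ]
  [ 0   0   1   0  0 ]
  [ 0   0   0   0  1 ]
  [ 0   0   0   0  0 ]
r1 → r1 + r2
  [ 1  -1  0  -1  0 ]
  [ 0   0  1   0  0 ]
  [ 0   0  0   0  1 ]
  [ 0   0  0   0  0 ]

[[1, -1, 0, -1, 0], [0, 0, 1, 0, 0], [0, 0, 0, 0, 1], [0, 0, 0, 0, 0]]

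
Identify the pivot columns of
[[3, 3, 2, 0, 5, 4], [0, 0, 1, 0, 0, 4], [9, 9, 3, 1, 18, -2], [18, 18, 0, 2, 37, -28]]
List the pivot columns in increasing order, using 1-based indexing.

Multiply r1 by 1/3.
Subtract 9 times r1 from r3.
Subtract 18 times r1 from r4.
Add 3 times r2 to r3.
Add 12 times r2 to r4.
Subtract 2 times r3 from r4.
Subtract 3 times r4 from r3.
Subtract 5/3 times r4 from r1.
Subtract 2/3 times r2 from r1.
Pivot columns are the columns containing a leading 1.

1, 3, 4, 5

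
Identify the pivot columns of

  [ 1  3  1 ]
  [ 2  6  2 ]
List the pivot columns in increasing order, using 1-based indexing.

1

R2 → R2 − 2·R1
Pivot columns are the columns containing a leading 1.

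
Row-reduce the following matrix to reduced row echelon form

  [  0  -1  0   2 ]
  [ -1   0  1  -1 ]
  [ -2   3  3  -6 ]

r1 <=> r2
r1 ← -1·r1
r3 ← r3 + 2·r1
r2 ← -1·r2
r3 ← r3 − 3·r2
r1 ← r1 + r3

[[1, 0, 0, 3], [0, 1, 0, -2], [0, 0, 1, 2]]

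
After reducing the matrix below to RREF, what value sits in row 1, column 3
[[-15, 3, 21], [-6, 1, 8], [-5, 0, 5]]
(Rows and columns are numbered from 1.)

r1 -> -1/15·r1
  [  1  -1/5  -7/5 ]
  [ -6     1     8 ]
  [ -5     0     5 ]
r2 -> r2 + 6·r1
  [  1  -1/5  -7/5 ]
  [  0  -1/5  -2/5 ]
  [ -5     0     5 ]
r3 -> r3 + 5·r1
  [ 1  -1/5  -7/5 ]
  [ 0  -1/5  -2/5 ]
  [ 0    -1    -2 ]
r2 -> -5·r2
  [ 1  -1/5  -7/5 ]
  [ 0     1     2 ]
  [ 0    -1    -2 ]
r3 -> r3 + r2
  [ 1  -1/5  -7/5 ]
  [ 0     1     2 ]
  [ 0     0     0 ]
r1 -> r1 + 1/5·r2
  [ 1  0  -1 ]
  [ 0  1   2 ]
  [ 0  0   0 ]

-1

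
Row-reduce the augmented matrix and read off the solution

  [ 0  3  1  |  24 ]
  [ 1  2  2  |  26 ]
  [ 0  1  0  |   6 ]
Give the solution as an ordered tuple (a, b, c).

r1 ↔ r2
  [ 1  2  2  |  26 ]
  [ 0  3  1  |  24 ]
  [ 0  1  0  |   6 ]
r2 → 1/3·r2
  [ 1  2    2  |  26 ]
  [ 0  1  1/3  |   8 ]
  [ 0  1    0  |   6 ]
r3 → r3 − r2
  [ 1  2     2  |  26 ]
  [ 0  1   1/3  |   8 ]
  [ 0  0  -1/3  |  -2 ]
r3 → -3·r3
  [ 1  2    2  |  26 ]
  [ 0  1  1/3  |   8 ]
  [ 0  0    1  |   6 ]
r2 → r2 − 1/3·r3
  [ 1  2  2  |  26 ]
  [ 0  1  0  |   6 ]
  [ 0  0  1  |   6 ]
r1 → r1 − 2·r3
  [ 1  2  0  |  14 ]
  [ 0  1  0  |   6 ]
  [ 0  0  1  |   6 ]
r1 → r1 − 2·r2
  [ 1  0  0  |  2 ]
  [ 0  1  0  |  6 ]
  [ 0  0  1  |  6 ]
Reading off the last column: a = 2, b = 6, c = 6.

(2, 6, 6)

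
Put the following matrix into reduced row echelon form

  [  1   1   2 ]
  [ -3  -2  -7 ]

[[1, 0, 3], [0, 1, -1]]

Add 3 times R1 to R2.
  [ 1  1   2 ]
  [ 0  1  -1 ]
Subtract R2 from R1.
  [ 1  0   3 ]
  [ 0  1  -1 ]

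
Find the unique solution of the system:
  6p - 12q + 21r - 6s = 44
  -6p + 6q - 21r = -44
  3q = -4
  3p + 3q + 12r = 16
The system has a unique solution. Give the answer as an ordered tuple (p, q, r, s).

(4/3, -4/3, 4/3, 4/3)

Form the augmented matrix and row-reduce:
  [  6  -12   21  -6  |   44 ]
  [ -6    6  -21   0  |  -44 ]
  [  0    3    0   0  |   -4 ]
  [  3    3   12   0  |   16 ]
r1 → 1/6·r1
  [  1  -2  7/2  -1  |  22/3 ]
  [ -6   6  -21   0  |   -44 ]
  [  0   3    0   0  |    -4 ]
  [  3   3   12   0  |    16 ]
r2 → r2 + 6·r1
  [ 1  -2  7/2  -1  |  22/3 ]
  [ 0  -6    0  -6  |     0 ]
  [ 0   3    0   0  |    -4 ]
  [ 3   3   12   0  |    16 ]
r4 → r4 − 3·r1
  [ 1  -2  7/2  -1  |  22/3 ]
  [ 0  -6    0  -6  |     0 ]
  [ 0   3    0   0  |    -4 ]
  [ 0   9  3/2   3  |    -6 ]
r2 → -1/6·r2
  [ 1  -2  7/2  -1  |  22/3 ]
  [ 0   1    0   1  |     0 ]
  [ 0   3    0   0  |    -4 ]
  [ 0   9  3/2   3  |    -6 ]
r3 → r3 − 3·r2
  [ 1  -2  7/2  -1  |  22/3 ]
  [ 0   1    0   1  |     0 ]
  [ 0   0    0  -3  |    -4 ]
  [ 0   9  3/2   3  |    -6 ]
r4 → r4 − 9·r2
  [ 1  -2  7/2  -1  |  22/3 ]
  [ 0   1    0   1  |     0 ]
  [ 0   0    0  -3  |    -4 ]
  [ 0   0  3/2  -6  |    -6 ]
r3 ↔ r4
  [ 1  -2  7/2  -1  |  22/3 ]
  [ 0   1    0   1  |     0 ]
  [ 0   0  3/2  -6  |    -6 ]
  [ 0   0    0  -3  |    -4 ]
r3 → 2/3·r3
  [ 1  -2  7/2  -1  |  22/3 ]
  [ 0   1    0   1  |     0 ]
  [ 0   0    1  -4  |    -4 ]
  [ 0   0    0  -3  |    -4 ]
r4 → -1/3·r4
  [ 1  -2  7/2  -1  |  22/3 ]
  [ 0   1    0   1  |     0 ]
  [ 0   0    1  -4  |    -4 ]
  [ 0   0    0   1  |   4/3 ]
r3 → r3 + 4·r4
  [ 1  -2  7/2  -1  |  22/3 ]
  [ 0   1    0   1  |     0 ]
  [ 0   0    1   0  |   4/3 ]
  [ 0   0    0   1  |   4/3 ]
r2 → r2 − r4
  [ 1  -2  7/2  -1  |  22/3 ]
  [ 0   1    0   0  |  -4/3 ]
  [ 0   0    1   0  |   4/3 ]
  [ 0   0    0   1  |   4/3 ]
r1 → r1 + r4
  [ 1  -2  7/2  0  |  26/3 ]
  [ 0   1    0  0  |  -4/3 ]
  [ 0   0    1  0  |   4/3 ]
  [ 0   0    0  1  |   4/3 ]
r1 → r1 − 7/2·r3
  [ 1  -2  0  0  |     4 ]
  [ 0   1  0  0  |  -4/3 ]
  [ 0   0  1  0  |   4/3 ]
  [ 0   0  0  1  |   4/3 ]
r1 → r1 + 2·r2
  [ 1  0  0  0  |   4/3 ]
  [ 0  1  0  0  |  -4/3 ]
  [ 0  0  1  0  |   4/3 ]
  [ 0  0  0  1  |   4/3 ]
Reading off the last column: p = 4/3, q = -4/3, r = 4/3, s = 4/3.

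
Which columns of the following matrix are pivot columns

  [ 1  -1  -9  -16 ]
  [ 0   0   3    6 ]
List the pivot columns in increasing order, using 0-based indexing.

0, 2

R2 ← 1/3·R2
  [ 1  -1  -9  -16 ]
  [ 0   0   1    2 ]
R1 ← R1 + 9·R2
  [ 1  -1  0  2 ]
  [ 0   0  1  2 ]
Pivot columns are the columns containing a leading 1.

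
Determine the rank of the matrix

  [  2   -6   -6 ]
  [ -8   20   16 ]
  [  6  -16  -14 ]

r1 := 1/2·r1
  [  1   -3   -3 ]
  [ -8   20   16 ]
  [  6  -16  -14 ]
r2 := r2 + 8·r1
  [ 1   -3   -3 ]
  [ 0   -4   -8 ]
  [ 6  -16  -14 ]
r3 := r3 − 6·r1
  [ 1  -3  -3 ]
  [ 0  -4  -8 ]
  [ 0   2   4 ]
r2 := -1/4·r2
  [ 1  -3  -3 ]
  [ 0   1   2 ]
  [ 0   2   4 ]
r3 := r3 − 2·r2
  [ 1  -3  -3 ]
  [ 0   1   2 ]
  [ 0   0   0 ]
r1 := r1 + 3·r2
  [ 1  0  3 ]
  [ 0  1  2 ]
  [ 0  0  0 ]
The reduced form has 2 nonzero rows.

rank = 2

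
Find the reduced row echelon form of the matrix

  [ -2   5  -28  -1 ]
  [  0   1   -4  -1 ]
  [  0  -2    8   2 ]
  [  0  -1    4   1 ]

[[1, 0, 4, -2], [0, 1, -4, -1], [0, 0, 0, 0], [0, 0, 0, 0]]

R1 ← -1/2·R1
  [ 1  -5/2  14  1/2 ]
  [ 0     1  -4   -1 ]
  [ 0    -2   8    2 ]
  [ 0    -1   4    1 ]
R3 ← R3 + 2·R2
  [ 1  -5/2  14  1/2 ]
  [ 0     1  -4   -1 ]
  [ 0     0   0    0 ]
  [ 0    -1   4    1 ]
R4 ← R4 + R2
  [ 1  -5/2  14  1/2 ]
  [ 0     1  -4   -1 ]
  [ 0     0   0    0 ]
  [ 0     0   0    0 ]
R1 ← R1 + 5/2·R2
  [ 1  0   4  -2 ]
  [ 0  1  -4  -1 ]
  [ 0  0   0   0 ]
  [ 0  0   0   0 ]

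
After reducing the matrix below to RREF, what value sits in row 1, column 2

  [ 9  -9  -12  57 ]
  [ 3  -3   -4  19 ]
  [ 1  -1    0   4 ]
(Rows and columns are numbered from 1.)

-1

R1 ← 1/9·R1
  [ 1  -1  -4/3  19/3 ]
  [ 3  -3    -4    19 ]
  [ 1  -1     0     4 ]
R2 ← R2 − 3·R1
  [ 1  -1  -4/3  19/3 ]
  [ 0   0     0     0 ]
  [ 1  -1     0     4 ]
R3 ← R3 − R1
  [ 1  -1  -4/3  19/3 ]
  [ 0   0     0     0 ]
  [ 0   0   4/3  -7/3 ]
R2 ↔ R3
  [ 1  -1  -4/3  19/3 ]
  [ 0   0   4/3  -7/3 ]
  [ 0   0     0     0 ]
R2 ← 3/4·R2
  [ 1  -1  -4/3  19/3 ]
  [ 0   0     1  -7/4 ]
  [ 0   0     0     0 ]
R1 ← R1 + 4/3·R2
  [ 1  -1  0     4 ]
  [ 0   0  1  -7/4 ]
  [ 0   0  0     0 ]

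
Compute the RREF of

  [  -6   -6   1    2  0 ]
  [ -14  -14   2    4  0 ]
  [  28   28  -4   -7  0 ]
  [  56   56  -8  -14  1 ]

[[1, 1, 0, 0, 0], [0, 0, 1, 0, 0], [0, 0, 0, 1, 0], [0, 0, 0, 0, 1]]

ρ1 → -1/6·ρ1
  [   1    1  -1/6  -1/3  0 ]
  [ -14  -14     2     4  0 ]
  [  28   28    -4    -7  0 ]
  [  56   56    -8   -14  1 ]
ρ2 → ρ2 + 14·ρ1
  [  1   1  -1/6  -1/3  0 ]
  [  0   0  -1/3  -2/3  0 ]
  [ 28  28    -4    -7  0 ]
  [ 56  56    -8   -14  1 ]
ρ3 → ρ3 − 28·ρ1
  [  1   1  -1/6  -1/3  0 ]
  [  0   0  -1/3  -2/3  0 ]
  [  0   0   2/3   7/3  0 ]
  [ 56  56    -8   -14  1 ]
ρ4 → ρ4 − 56·ρ1
  [ 1  1  -1/6  -1/3  0 ]
  [ 0  0  -1/3  -2/3  0 ]
  [ 0  0   2/3   7/3  0 ]
  [ 0  0   4/3  14/3  1 ]
ρ2 → -3·ρ2
  [ 1  1  -1/6  -1/3  0 ]
  [ 0  0     1     2  0 ]
  [ 0  0   2/3   7/3  0 ]
  [ 0  0   4/3  14/3  1 ]
ρ3 → ρ3 − 2/3·ρ2
  [ 1  1  -1/6  -1/3  0 ]
  [ 0  0     1     2  0 ]
  [ 0  0     0     1  0 ]
  [ 0  0   4/3  14/3  1 ]
ρ4 → ρ4 − 4/3·ρ2
  [ 1  1  -1/6  -1/3  0 ]
  [ 0  0     1     2  0 ]
  [ 0  0     0     1  0 ]
  [ 0  0     0     2  1 ]
ρ4 → ρ4 − 2·ρ3
  [ 1  1  -1/6  -1/3  0 ]
  [ 0  0     1     2  0 ]
  [ 0  0     0     1  0 ]
  [ 0  0     0     0  1 ]
ρ2 → ρ2 − 2·ρ3
  [ 1  1  -1/6  -1/3  0 ]
  [ 0  0     1     0  0 ]
  [ 0  0     0     1  0 ]
  [ 0  0     0     0  1 ]
ρ1 → ρ1 + 1/3·ρ3
  [ 1  1  -1/6  0  0 ]
  [ 0  0     1  0  0 ]
  [ 0  0     0  1  0 ]
  [ 0  0     0  0  1 ]
ρ1 → ρ1 + 1/6·ρ2
  [ 1  1  0  0  0 ]
  [ 0  0  1  0  0 ]
  [ 0  0  0  1  0 ]
  [ 0  0  0  0  1 ]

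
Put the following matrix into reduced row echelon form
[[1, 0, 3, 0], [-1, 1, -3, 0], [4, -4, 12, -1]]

[[1, 0, 3, 0], [0, 1, 0, 0], [0, 0, 0, 1]]

Add R1 to R2.
  [ 1   0   3   0 ]
  [ 0   1   0   0 ]
  [ 4  -4  12  -1 ]
Subtract 4 times R1 from R3.
  [ 1   0  3   0 ]
  [ 0   1  0   0 ]
  [ 0  -4  0  -1 ]
Add 4 times R2 to R3.
  [ 1  0  3   0 ]
  [ 0  1  0   0 ]
  [ 0  0  0  -1 ]
Multiply R3 by -1.
  [ 1  0  3  0 ]
  [ 0  1  0  0 ]
  [ 0  0  0  1 ]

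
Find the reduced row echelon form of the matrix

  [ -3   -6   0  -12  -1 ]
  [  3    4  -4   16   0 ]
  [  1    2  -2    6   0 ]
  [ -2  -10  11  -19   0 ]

[[1, 0, 0, 4, 0], [0, 1, 0, 0, 0], [0, 0, 1, -1, 0], [0, 0, 0, 0, 1]]

Multiply R1 by -1/3.
  [  1    2   0    4  1/3 ]
  [  3    4  -4   16    0 ]
  [  1    2  -2    6    0 ]
  [ -2  -10  11  -19    0 ]
Subtract 3 times R1 from R2.
  [  1    2   0    4  1/3 ]
  [  0   -2  -4    4   -1 ]
  [  1    2  -2    6    0 ]
  [ -2  -10  11  -19    0 ]
Subtract R1 from R3.
  [  1    2   0    4   1/3 ]
  [  0   -2  -4    4    -1 ]
  [  0    0  -2    2  -1/3 ]
  [ -2  -10  11  -19     0 ]
Add 2 times R1 to R4.
  [ 1   2   0    4   1/3 ]
  [ 0  -2  -4    4    -1 ]
  [ 0   0  -2    2  -1/3 ]
  [ 0  -6  11  -11   2/3 ]
Multiply R2 by -1/2.
  [ 1   2   0    4   1/3 ]
  [ 0   1   2   -2   1/2 ]
  [ 0   0  -2    2  -1/3 ]
  [ 0  -6  11  -11   2/3 ]
Add 6 times R2 to R4.
  [ 1  2   0    4   1/3 ]
  [ 0  1   2   -2   1/2 ]
  [ 0  0  -2    2  -1/3 ]
  [ 0  0  23  -23  11/3 ]
Multiply R3 by -1/2.
  [ 1  2   0    4   1/3 ]
  [ 0  1   2   -2   1/2 ]
  [ 0  0   1   -1   1/6 ]
  [ 0  0  23  -23  11/3 ]
Subtract 23 times R3 from R4.
  [ 1  2  0   4   1/3 ]
  [ 0  1  2  -2   1/2 ]
  [ 0  0  1  -1   1/6 ]
  [ 0  0  0   0  -1/6 ]
Multiply R4 by -6.
  [ 1  2  0   4  1/3 ]
  [ 0  1  2  -2  1/2 ]
  [ 0  0  1  -1  1/6 ]
  [ 0  0  0   0    1 ]
Subtract 1/6 times R4 from R3.
  [ 1  2  0   4  1/3 ]
  [ 0  1  2  -2  1/2 ]
  [ 0  0  1  -1    0 ]
  [ 0  0  0   0    1 ]
Subtract 1/2 times R4 from R2.
  [ 1  2  0   4  1/3 ]
  [ 0  1  2  -2    0 ]
  [ 0  0  1  -1    0 ]
  [ 0  0  0   0    1 ]
Subtract 1/3 times R4 from R1.
  [ 1  2  0   4  0 ]
  [ 0  1  2  -2  0 ]
  [ 0  0  1  -1  0 ]
  [ 0  0  0   0  1 ]
Subtract 2 times R3 from R2.
  [ 1  2  0   4  0 ]
  [ 0  1  0   0  0 ]
  [ 0  0  1  -1  0 ]
  [ 0  0  0   0  1 ]
Subtract 2 times R2 from R1.
  [ 1  0  0   4  0 ]
  [ 0  1  0   0  0 ]
  [ 0  0  1  -1  0 ]
  [ 0  0  0   0  1 ]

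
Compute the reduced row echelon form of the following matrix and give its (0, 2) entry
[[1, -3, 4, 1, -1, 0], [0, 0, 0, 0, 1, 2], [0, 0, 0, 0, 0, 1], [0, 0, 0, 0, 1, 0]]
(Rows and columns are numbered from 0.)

4

Subtract r2 from r4.
Add 2 times r3 to r4.
Subtract 2 times r3 from r2.
Add r2 to r1.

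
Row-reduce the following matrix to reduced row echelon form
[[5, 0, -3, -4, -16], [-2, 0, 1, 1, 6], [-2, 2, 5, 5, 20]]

ρ1 := 1/5·ρ1
  [  1  0  -3/5  -4/5  -16/5 ]
  [ -2  0     1     1      6 ]
  [ -2  2     5     5     20 ]
ρ2 := ρ2 + 2·ρ1
  [  1  0  -3/5  -4/5  -16/5 ]
  [  0  0  -1/5  -3/5   -2/5 ]
  [ -2  2     5     5     20 ]
ρ3 := ρ3 + 2·ρ1
  [ 1  0  -3/5  -4/5  -16/5 ]
  [ 0  0  -1/5  -3/5   -2/5 ]
  [ 0  2  19/5  17/5   68/5 ]
ρ2 <-> ρ3
  [ 1  0  -3/5  -4/5  -16/5 ]
  [ 0  2  19/5  17/5   68/5 ]
  [ 0  0  -1/5  -3/5   -2/5 ]
ρ2 := 1/2·ρ2
  [ 1  0   -3/5   -4/5  -16/5 ]
  [ 0  1  19/10  17/10   34/5 ]
  [ 0  0   -1/5   -3/5   -2/5 ]
ρ3 := -5·ρ3
  [ 1  0   -3/5   -4/5  -16/5 ]
  [ 0  1  19/10  17/10   34/5 ]
  [ 0  0      1      3      2 ]
ρ2 := ρ2 − 19/10·ρ3
  [ 1  0  -3/5  -4/5  -16/5 ]
  [ 0  1     0    -4      3 ]
  [ 0  0     1     3      2 ]
ρ1 := ρ1 + 3/5·ρ3
  [ 1  0  0   1  -2 ]
  [ 0  1  0  -4   3 ]
  [ 0  0  1   3   2 ]

[[1, 0, 0, 1, -2], [0, 1, 0, -4, 3], [0, 0, 1, 3, 2]]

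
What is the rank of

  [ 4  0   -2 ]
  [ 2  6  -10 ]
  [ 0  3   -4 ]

ρ1 → 1/4·ρ1
  [ 1  0  -1/2 ]
  [ 2  6   -10 ]
  [ 0  3    -4 ]
ρ2 → ρ2 − 2·ρ1
  [ 1  0  -1/2 ]
  [ 0  6    -9 ]
  [ 0  3    -4 ]
ρ2 → 1/6·ρ2
  [ 1  0  -1/2 ]
  [ 0  1  -3/2 ]
  [ 0  3    -4 ]
ρ3 → ρ3 − 3·ρ2
  [ 1  0  -1/2 ]
  [ 0  1  -3/2 ]
  [ 0  0   1/2 ]
ρ3 → 2·ρ3
  [ 1  0  -1/2 ]
  [ 0  1  -3/2 ]
  [ 0  0     1 ]
ρ2 → ρ2 + 3/2·ρ3
  [ 1  0  -1/2 ]
  [ 0  1     0 ]
  [ 0  0     1 ]
ρ1 → ρ1 + 1/2·ρ3
  [ 1  0  0 ]
  [ 0  1  0 ]
  [ 0  0  1 ]
The reduced form has 3 nonzero rows.

rank = 3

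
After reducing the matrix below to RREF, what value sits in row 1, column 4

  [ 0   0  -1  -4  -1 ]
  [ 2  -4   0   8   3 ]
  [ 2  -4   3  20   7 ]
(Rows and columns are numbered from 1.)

4

R1 <-> R2
  [ 2  -4   0   8   3 ]
  [ 0   0  -1  -4  -1 ]
  [ 2  -4   3  20   7 ]
R1 -> 1/2·R1
  [ 1  -2   0   4  3/2 ]
  [ 0   0  -1  -4   -1 ]
  [ 2  -4   3  20    7 ]
R3 -> R3 − 2·R1
  [ 1  -2   0   4  3/2 ]
  [ 0   0  -1  -4   -1 ]
  [ 0   0   3  12    4 ]
R2 -> -1·R2
  [ 1  -2  0   4  3/2 ]
  [ 0   0  1   4    1 ]
  [ 0   0  3  12    4 ]
R3 -> R3 − 3·R2
  [ 1  -2  0  4  3/2 ]
  [ 0   0  1  4    1 ]
  [ 0   0  0  0    1 ]
R2 -> R2 − R3
  [ 1  -2  0  4  3/2 ]
  [ 0   0  1  4    0 ]
  [ 0   0  0  0    1 ]
R1 -> R1 − 3/2·R3
  [ 1  -2  0  4  0 ]
  [ 0   0  1  4  0 ]
  [ 0   0  0  0  1 ]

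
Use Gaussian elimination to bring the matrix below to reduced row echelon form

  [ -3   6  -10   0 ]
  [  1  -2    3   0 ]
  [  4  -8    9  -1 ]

Multiply r1 by -1/3.
Subtract r1 from r2.
Subtract 4 times r1 from r3.
Multiply r2 by -3.
Add 13/3 times r2 to r3.
Multiply r3 by -1.
Subtract 10/3 times r2 from r1.

[[1, -2, 0, 0], [0, 0, 1, 0], [0, 0, 0, 1]]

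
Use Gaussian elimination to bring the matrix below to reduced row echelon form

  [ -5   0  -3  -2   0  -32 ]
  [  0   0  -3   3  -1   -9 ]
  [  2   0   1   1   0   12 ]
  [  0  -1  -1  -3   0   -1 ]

[[1, 0, 0, 1, 0, 4], [0, 1, 0, 4, 0, -3], [0, 0, 1, -1, 0, 4], [0, 0, 0, 0, 1, -3]]

Multiply R1 by -1/5.
  [ 1   0  3/5  2/5   0  32/5 ]
  [ 0   0   -3    3  -1    -9 ]
  [ 2   0    1    1   0    12 ]
  [ 0  -1   -1   -3   0    -1 ]
Subtract 2 times R1 from R3.
  [ 1   0   3/5  2/5   0  32/5 ]
  [ 0   0    -3    3  -1    -9 ]
  [ 0   0  -1/5  1/5   0  -4/5 ]
  [ 0  -1    -1   -3   0    -1 ]
Swap R2 and R4.
  [ 1   0   3/5  2/5   0  32/5 ]
  [ 0  -1    -1   -3   0    -1 ]
  [ 0   0  -1/5  1/5   0  -4/5 ]
  [ 0   0    -3    3  -1    -9 ]
Multiply R2 by -1.
  [ 1  0   3/5  2/5   0  32/5 ]
  [ 0  1     1    3   0     1 ]
  [ 0  0  -1/5  1/5   0  -4/5 ]
  [ 0  0    -3    3  -1    -9 ]
Multiply R3 by -5.
  [ 1  0  3/5  2/5   0  32/5 ]
  [ 0  1    1    3   0     1 ]
  [ 0  0    1   -1   0     4 ]
  [ 0  0   -3    3  -1    -9 ]
Add 3 times R3 to R4.
  [ 1  0  3/5  2/5   0  32/5 ]
  [ 0  1    1    3   0     1 ]
  [ 0  0    1   -1   0     4 ]
  [ 0  0    0    0  -1     3 ]
Multiply R4 by -1.
  [ 1  0  3/5  2/5  0  32/5 ]
  [ 0  1    1    3  0     1 ]
  [ 0  0    1   -1  0     4 ]
  [ 0  0    0    0  1    -3 ]
Subtract R3 from R2.
  [ 1  0  3/5  2/5  0  32/5 ]
  [ 0  1    0    4  0    -3 ]
  [ 0  0    1   -1  0     4 ]
  [ 0  0    0    0  1    -3 ]
Subtract 3/5 times R3 from R1.
  [ 1  0  0   1  0   4 ]
  [ 0  1  0   4  0  -3 ]
  [ 0  0  1  -1  0   4 ]
  [ 0  0  0   0  1  -3 ]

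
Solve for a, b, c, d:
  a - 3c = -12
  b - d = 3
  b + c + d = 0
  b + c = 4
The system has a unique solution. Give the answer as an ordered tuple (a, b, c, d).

(3, -1, 5, -4)

Form the augmented matrix and row-reduce:
  [ 1  0  -3   0  |  -12 ]
  [ 0  1   0  -1  |    3 ]
  [ 0  1   1   1  |    0 ]
  [ 0  1   1   0  |    4 ]
r3 ← r3 − r2
  [ 1  0  -3   0  |  -12 ]
  [ 0  1   0  -1  |    3 ]
  [ 0  0   1   2  |   -3 ]
  [ 0  1   1   0  |    4 ]
r4 ← r4 − r2
  [ 1  0  -3   0  |  -12 ]
  [ 0  1   0  -1  |    3 ]
  [ 0  0   1   2  |   -3 ]
  [ 0  0   1   1  |    1 ]
r4 ← r4 − r3
  [ 1  0  -3   0  |  -12 ]
  [ 0  1   0  -1  |    3 ]
  [ 0  0   1   2  |   -3 ]
  [ 0  0   0  -1  |    4 ]
r4 ← -1·r4
  [ 1  0  -3   0  |  -12 ]
  [ 0  1   0  -1  |    3 ]
  [ 0  0   1   2  |   -3 ]
  [ 0  0   0   1  |   -4 ]
r3 ← r3 − 2·r4
  [ 1  0  -3   0  |  -12 ]
  [ 0  1   0  -1  |    3 ]
  [ 0  0   1   0  |    5 ]
  [ 0  0   0   1  |   -4 ]
r2 ← r2 + r4
  [ 1  0  -3  0  |  -12 ]
  [ 0  1   0  0  |   -1 ]
  [ 0  0   1  0  |    5 ]
  [ 0  0   0  1  |   -4 ]
r1 ← r1 + 3·r3
  [ 1  0  0  0  |   3 ]
  [ 0  1  0  0  |  -1 ]
  [ 0  0  1  0  |   5 ]
  [ 0  0  0  1  |  -4 ]
Reading off the last column: a = 3, b = -1, c = 5, d = -4.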